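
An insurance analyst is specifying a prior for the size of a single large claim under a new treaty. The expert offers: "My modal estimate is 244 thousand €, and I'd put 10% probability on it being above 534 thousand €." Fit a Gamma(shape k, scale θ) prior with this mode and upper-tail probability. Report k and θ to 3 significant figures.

k ≈ 4.13, θ ≈ 77.9

Gamma(k,θ) with k>1 has mode (k−1)θ, so θ = 244/(k−1).
Need P(X < 534) = 0.9 with θ tied to k this way. Start at k = 2, θ = 244: P(X<534) ≈ 0.643.
Too low — raise k to concentrate. Iterating converges to k ≈ 4.13.
Then θ = 244/(4.13−1) ≈ 77.9.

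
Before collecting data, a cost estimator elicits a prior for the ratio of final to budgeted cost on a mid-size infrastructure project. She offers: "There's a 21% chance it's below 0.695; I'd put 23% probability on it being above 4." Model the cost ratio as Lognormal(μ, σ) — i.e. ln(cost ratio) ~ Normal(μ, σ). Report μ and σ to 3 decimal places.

μ ≈ 0.549, σ ≈ 1.133

If T ~ Lognormal(μ,σ) then ln T ~ Normal(μ,σ), so the p-quantile of ln T is μ + z_p·σ.
ln(0.695) = -0.3638 and ln(4) = 1.386; z_{0.21} = -0.8064, z_{0.77} = 0.7388.
σ = (1.386 − -0.3638)/(0.7388 − (-0.8064)) = 1.133.
μ = -0.3638 − (-0.8064)·1.133 = 0.549.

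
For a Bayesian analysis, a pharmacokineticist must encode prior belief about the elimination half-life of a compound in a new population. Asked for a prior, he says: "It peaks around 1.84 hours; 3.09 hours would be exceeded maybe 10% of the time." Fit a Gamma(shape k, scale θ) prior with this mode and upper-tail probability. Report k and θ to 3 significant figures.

Gamma(k,θ) with k>1 has mode (k−1)θ, so θ = 1.84/(k−1).
Need P(X < 3.09) = 0.9 with θ tied to k this way. Start at k = 2, θ = 1.84: P(X<3.09) ≈ 0.500.
Too low — raise k to concentrate. Iterating converges to k ≈ 8.03.
Then θ = 1.84/(8.03−1) ≈ 0.262.

k ≈ 8.03, θ ≈ 0.262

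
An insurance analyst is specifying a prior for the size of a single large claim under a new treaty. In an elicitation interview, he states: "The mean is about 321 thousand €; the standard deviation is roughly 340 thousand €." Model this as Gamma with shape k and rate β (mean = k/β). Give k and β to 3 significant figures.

k ≈ 0.891, β ≈ 0.00278

For Gamma(k, rate β): mean = k/β, variance = k/β², so CV = 1/√k.
CV = SD/mean = 340/321 = 1.059, hence k = 1/CV² = 0.891.
Then β = k/mean = 0.891/321 = 0.00278.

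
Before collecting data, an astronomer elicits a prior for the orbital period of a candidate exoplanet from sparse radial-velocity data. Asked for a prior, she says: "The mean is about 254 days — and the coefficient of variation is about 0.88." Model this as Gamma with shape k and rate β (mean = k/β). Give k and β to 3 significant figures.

k ≈ 1.29, β ≈ 0.00508

For Gamma(k, rate β): mean = k/β, variance = k/β², so CV = 1/√k.
CV = 0.88, hence k = 1/CV² = 1.29.
Then β = k/mean = 1.29/254 = 0.00508.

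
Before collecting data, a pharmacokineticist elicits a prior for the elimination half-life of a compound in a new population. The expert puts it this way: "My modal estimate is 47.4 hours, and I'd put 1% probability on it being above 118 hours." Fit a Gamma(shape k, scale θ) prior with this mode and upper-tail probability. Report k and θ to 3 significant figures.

Gamma(k,θ) with k>1 has mode (k−1)θ, so θ = 47.4/(k−1).
Need P(X < 118) = 0.99 with θ tied to k this way. Start at k = 2, θ = 47.4: P(X<118) ≈ 0.711.
Too low — raise k to concentrate. Iterating converges to k ≈ 6.65.
Then θ = 47.4/(6.65−1) ≈ 8.39.

k ≈ 6.65, θ ≈ 8.39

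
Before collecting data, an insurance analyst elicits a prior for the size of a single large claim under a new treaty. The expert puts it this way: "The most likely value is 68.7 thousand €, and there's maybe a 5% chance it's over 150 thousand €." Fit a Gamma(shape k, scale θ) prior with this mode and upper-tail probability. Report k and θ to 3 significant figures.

Gamma(k,θ) with k>1 has mode (k−1)θ, so θ = 68.7/(k−1).
Need P(X < 150) = 0.95 with θ tied to k this way. Start at k = 2, θ = 68.7: P(X<150) ≈ 0.641.
Too low — raise k to concentrate. Iterating converges to k ≈ 5.51.
Then θ = 68.7/(5.51−1) ≈ 15.2.

k ≈ 5.51, θ ≈ 15.2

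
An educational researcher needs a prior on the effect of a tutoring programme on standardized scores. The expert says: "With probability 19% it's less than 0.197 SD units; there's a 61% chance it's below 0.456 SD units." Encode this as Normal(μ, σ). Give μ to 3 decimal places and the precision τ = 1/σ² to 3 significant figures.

μ = 0.393, τ = 20

The p-quantile of Normal(μ,σ) is μ + z_p·σ, with z_{0.19} = -0.8779 and z_{0.61} = 0.2793.
Eliminate σ: μ = (z₂·x₁ − z₁·x₂)/(z₂ − z₁) = (0.2793·0.197 − (-0.8779)·0.456)/1.157 = 0.393.
Then σ = (x₂ − x₁)/(z₂ − z₁) = (0.456 − 0.197)/1.157 = 0.224.
Precision τ = 1/σ² = 1/0.2238² = 20.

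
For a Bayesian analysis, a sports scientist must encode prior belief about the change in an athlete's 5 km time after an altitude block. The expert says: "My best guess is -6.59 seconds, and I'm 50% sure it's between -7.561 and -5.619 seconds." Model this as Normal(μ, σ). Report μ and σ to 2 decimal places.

A symmetric 50% interval runs μ ± z·σ with z = 0.6745.
Half-width = 0.971, so σ = 0.971/0.6745 = 1.44.
μ is the stated best guess, -6.59.

μ = -6.59, σ = 1.44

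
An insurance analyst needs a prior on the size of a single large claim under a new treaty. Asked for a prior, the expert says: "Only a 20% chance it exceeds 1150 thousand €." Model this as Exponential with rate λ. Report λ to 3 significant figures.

λ ≈ 0.0014

P(T > 1150.0) = e^(−λ·1150.0) = 0.2, so λ = −ln(0.2)/1150.0 = 0.0014.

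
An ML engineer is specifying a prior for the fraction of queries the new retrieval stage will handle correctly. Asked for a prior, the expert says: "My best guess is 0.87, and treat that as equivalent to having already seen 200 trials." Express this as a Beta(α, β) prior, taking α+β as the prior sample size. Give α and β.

α = 174, β = 26

Under the effective-sample-size interpretation, Beta(α, β) has prior mean α/(α+β) and prior sample size α+β.
So α+β = 200 and α/(α+β) = 0.87, giving α = 0.87·200 = 174 and β = 200 − 174 = 26.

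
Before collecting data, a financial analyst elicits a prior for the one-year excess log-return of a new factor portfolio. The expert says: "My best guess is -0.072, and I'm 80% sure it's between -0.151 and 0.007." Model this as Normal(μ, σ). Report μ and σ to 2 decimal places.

μ = -0.07, σ = 0.06

A symmetric 80% interval runs μ ± z·σ with z = 1.282.
Half-width = 0.079, so σ = 0.079/1.282 = 0.06.
μ is the stated best guess, -0.07.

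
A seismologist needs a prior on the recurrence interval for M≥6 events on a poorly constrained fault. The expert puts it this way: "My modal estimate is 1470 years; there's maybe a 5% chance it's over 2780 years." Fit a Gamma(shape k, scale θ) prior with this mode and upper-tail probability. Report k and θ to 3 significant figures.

k ≈ 7.85, θ ≈ 215

Gamma(k,θ) with k>1 has mode (k−1)θ, so θ = 1470/(k−1).
Need P(X < 2780) = 0.95 with θ tied to k this way. Start at k = 2, θ = 1470: P(X<2780) ≈ 0.564.
Too low — raise k to concentrate. Iterating converges to k ≈ 7.85.
Then θ = 1470/(7.85−1) ≈ 215.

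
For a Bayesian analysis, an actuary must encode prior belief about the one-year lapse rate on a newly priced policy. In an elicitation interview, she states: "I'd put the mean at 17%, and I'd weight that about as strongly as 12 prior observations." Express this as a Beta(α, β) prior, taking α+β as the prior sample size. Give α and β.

Under the effective-sample-size interpretation, Beta(α, β) has prior mean α/(α+β) and prior sample size α+β.
So α+β = 12 and α/(α+β) = 0.17, giving α = 0.17·12 = 2.04 and β = 12 − 2.04 = 9.96.

α = 2.04, β = 9.96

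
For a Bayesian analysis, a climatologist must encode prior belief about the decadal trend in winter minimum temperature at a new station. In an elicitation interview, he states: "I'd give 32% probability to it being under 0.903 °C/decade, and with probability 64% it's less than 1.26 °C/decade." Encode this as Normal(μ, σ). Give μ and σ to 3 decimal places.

The p-quantile of Normal(μ,σ) is μ + z_p·σ, with z_{0.32} = -0.4677 and z_{0.64} = 0.3585.
Eliminate σ: μ = (z₂·x₁ − z₁·x₂)/(z₂ − z₁) = (0.3585·0.903 − (-0.4677)·1.26)/0.8262 = 1.105.
Then σ = (x₂ − x₁)/(z₂ − z₁) = (1.26 − 0.903)/0.8262 = 0.432.

μ = 1.105, σ = 0.432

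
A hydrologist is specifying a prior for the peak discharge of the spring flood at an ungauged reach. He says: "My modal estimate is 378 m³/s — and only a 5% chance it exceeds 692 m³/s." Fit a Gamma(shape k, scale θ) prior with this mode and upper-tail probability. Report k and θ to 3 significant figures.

Gamma(k,θ) with k>1 has mode (k−1)θ, so θ = 378/(k−1).
Need P(X < 692) = 0.95 with θ tied to k this way. Start at k = 2, θ = 378: P(X<692) ≈ 0.546.
Too low — raise k to concentrate. Iterating converges to k ≈ 8.62.
Then θ = 378/(8.62−1) ≈ 49.6.

k ≈ 8.62, θ ≈ 49.6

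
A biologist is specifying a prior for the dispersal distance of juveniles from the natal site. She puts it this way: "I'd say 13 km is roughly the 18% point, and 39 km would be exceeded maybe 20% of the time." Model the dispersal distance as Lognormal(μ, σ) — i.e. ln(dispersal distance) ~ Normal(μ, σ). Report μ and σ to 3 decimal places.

If T ~ Lognormal(μ,σ) then ln T ~ Normal(μ,σ), so the p-quantile of ln T is μ + z_p·σ.
ln(13) = 2.565 and ln(39) = 3.664; z_{0.18} = -0.9154, z_{0.8} = 0.8416.
σ = (3.664 − 2.565)/(0.8416 − (-0.9154)) = 0.625.
μ = 2.565 − (-0.9154)·0.625 = 3.137.

μ ≈ 3.137, σ ≈ 0.625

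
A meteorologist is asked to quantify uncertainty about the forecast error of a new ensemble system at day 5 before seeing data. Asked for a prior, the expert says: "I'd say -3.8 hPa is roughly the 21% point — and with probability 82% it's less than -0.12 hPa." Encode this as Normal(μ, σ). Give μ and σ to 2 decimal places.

The p-quantile of Normal(μ,σ) is μ + z_p·σ, with z_{0.21} = -0.8064 and z_{0.82} = 0.9154.
Eliminate σ: μ = (z₂·x₁ − z₁·x₂)/(z₂ − z₁) = (0.9154·-3.8 − (-0.8064)·-0.12)/1.722 = -2.08.
Then σ = (x₂ − x₁)/(z₂ − z₁) = (-0.12 − -3.8)/1.722 = 2.14.

μ = -2.08, σ = 2.14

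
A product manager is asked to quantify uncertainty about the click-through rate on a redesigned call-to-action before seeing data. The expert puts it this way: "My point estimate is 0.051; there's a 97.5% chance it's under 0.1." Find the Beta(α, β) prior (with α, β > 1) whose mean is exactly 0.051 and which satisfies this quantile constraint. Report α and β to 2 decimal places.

With mean 0.051 fixed, write α = 0.051s, β = 0.949s where s = α+β.
Need P(θ < 0.1) = 0.975 under Beta(0.051s, 0.949s). Normal approximation: (q−m)/√(m(1−m)/s) ≈ z_{0.975} = 1.96, so s ≈ 0.051·0.949·(1.96)²/(0.1−0.051)² = 77.4.
At s = 77.4: P(θ<0.1) ≈ 0.957. Adjusting to match 0.975 gives s ≈ 105.94.
So α = 0.051·105.94 ≈ 5.40, β = 0.949·105.94 ≈ 100.54.

α ≈ 5.40, β ≈ 100.54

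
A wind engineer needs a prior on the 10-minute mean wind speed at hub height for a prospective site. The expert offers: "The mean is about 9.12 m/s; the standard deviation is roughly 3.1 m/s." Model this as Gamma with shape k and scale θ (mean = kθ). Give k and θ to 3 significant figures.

For Gamma(k, scale θ): mean = kθ, variance = kθ², so CV = 1/√k.
CV = SD/mean = 3.1/9.12 = 0.3399, hence k = 1/CV² = 8.65.
Then θ = mean/k = 9.12/8.65 = 1.05.

k ≈ 8.65, θ ≈ 1.05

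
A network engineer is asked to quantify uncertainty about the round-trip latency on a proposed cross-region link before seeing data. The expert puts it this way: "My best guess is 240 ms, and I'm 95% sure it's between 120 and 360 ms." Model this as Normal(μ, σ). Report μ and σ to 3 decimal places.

μ = 240.000, σ = 61.226

A symmetric 95% interval runs μ ± z·σ with z = 1.96.
Half-width = 120, so σ = 120/1.96 = 61.226.
μ is the stated best guess, 240.000.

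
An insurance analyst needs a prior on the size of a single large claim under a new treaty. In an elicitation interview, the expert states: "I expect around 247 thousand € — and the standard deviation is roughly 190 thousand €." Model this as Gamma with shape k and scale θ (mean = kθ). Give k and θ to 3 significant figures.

k ≈ 1.69, θ ≈ 146

For Gamma(k, scale θ): mean = kθ, variance = kθ², so CV = 1/√k.
CV = SD/mean = 190/247 = 0.7692, hence k = 1/CV² = 1.69.
Then θ = mean/k = 247/1.69 = 146.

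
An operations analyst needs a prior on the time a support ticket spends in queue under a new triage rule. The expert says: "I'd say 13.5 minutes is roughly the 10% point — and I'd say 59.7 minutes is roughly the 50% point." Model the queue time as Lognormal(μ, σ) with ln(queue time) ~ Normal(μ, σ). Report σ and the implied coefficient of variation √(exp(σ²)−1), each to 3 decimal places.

σ ≈ 1.160, CV ≈ 1.685

If T ~ Lognormal(μ,σ) then ln T ~ Normal(μ,σ), so the p-quantile of ln T is μ + z_p·σ.
ln(13.5) = 2.603 and ln(59.7) = 4.089; z_{0.1} = -1.282, z_{0.5} = 0.
σ = (4.089 − 2.603)/(0 − (-1.282)) = 1.160.
μ = 2.603 − (-1.282)·1.160 = 4.089.
CV = √(exp(σ²)−1) = √(exp(1.3457)−1) = 1.685.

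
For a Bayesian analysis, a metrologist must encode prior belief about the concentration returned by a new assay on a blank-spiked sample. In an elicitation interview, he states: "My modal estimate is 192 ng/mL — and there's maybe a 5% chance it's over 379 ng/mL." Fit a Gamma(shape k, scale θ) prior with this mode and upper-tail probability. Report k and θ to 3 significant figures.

k ≈ 7, θ ≈ 32

Gamma(k,θ) with k>1 has mode (k−1)θ, so θ = 192/(k−1).
Need P(X < 379) = 0.95 with θ tied to k this way. Start at k = 2, θ = 192: P(X<379) ≈ 0.587.
Too low — raise k to concentrate. Iterating converges to k ≈ 7.
Then θ = 192/(7−1) ≈ 32.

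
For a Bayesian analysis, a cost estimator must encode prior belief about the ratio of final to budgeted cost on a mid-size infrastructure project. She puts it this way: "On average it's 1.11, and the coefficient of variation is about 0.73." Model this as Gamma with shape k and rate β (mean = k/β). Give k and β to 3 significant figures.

k ≈ 1.88, β ≈ 1.69

For Gamma(k, rate β): mean = k/β, variance = k/β², so CV = 1/√k.
CV = 0.73, hence k = 1/CV² = 1.88.
Then β = k/mean = 1.88/1.11 = 1.69.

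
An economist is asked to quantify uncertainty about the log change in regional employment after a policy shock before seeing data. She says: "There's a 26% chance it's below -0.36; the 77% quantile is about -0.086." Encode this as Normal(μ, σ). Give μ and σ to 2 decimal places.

μ = -0.23, σ = 0.20

For Normal(μ,σ), the p-quantile is μ + z_p·σ. Here z_{0.26} = -0.6433, z_{0.77} = 0.7388.
So -0.36 = μ − 0.6433σ and -0.086 = μ + 0.7388σ.
Subtracting: σ = (-0.086 − -0.36)/(0.7388 − (-0.6433)) = 0.20.
Then μ = -0.36 − (-0.6433)·0.20 = -0.23.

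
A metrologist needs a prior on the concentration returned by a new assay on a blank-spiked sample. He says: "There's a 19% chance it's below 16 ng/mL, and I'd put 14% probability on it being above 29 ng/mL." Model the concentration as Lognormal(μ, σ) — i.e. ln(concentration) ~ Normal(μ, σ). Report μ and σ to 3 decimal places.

μ ≈ 3.039, σ ≈ 0.304

If T ~ Lognormal(μ,σ) then ln T ~ Normal(μ,σ), so the p-quantile of ln T is μ + z_p·σ.
ln(16) = 2.773 and ln(29) = 3.367; z_{0.19} = -0.8779, z_{0.86} = 1.08.
σ = (3.367 − 2.773)/(1.08 − (-0.8779)) = 0.304.
μ = 2.773 − (-0.8779)·0.304 = 3.039.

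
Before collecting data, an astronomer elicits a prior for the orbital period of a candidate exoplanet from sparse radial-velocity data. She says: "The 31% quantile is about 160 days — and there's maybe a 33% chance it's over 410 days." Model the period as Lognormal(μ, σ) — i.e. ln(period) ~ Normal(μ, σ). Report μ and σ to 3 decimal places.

If T ~ Lognormal(μ,σ) then ln T ~ Normal(μ,σ), so the p-quantile of ln T is μ + z_p·σ.
ln(160) = 5.075 and ln(410) = 6.016; z_{0.31} = -0.4959, z_{0.67} = 0.4399.
σ = (6.016 − 5.075)/(0.4399 − (-0.4959)) = 1.006.
μ = 5.075 − (-0.4959)·1.006 = 5.574.

μ ≈ 5.574, σ ≈ 1.006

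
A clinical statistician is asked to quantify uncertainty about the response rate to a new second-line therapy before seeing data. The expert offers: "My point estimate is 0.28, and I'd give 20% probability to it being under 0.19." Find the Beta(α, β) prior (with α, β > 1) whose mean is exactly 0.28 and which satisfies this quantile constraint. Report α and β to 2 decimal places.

α ≈ 5.12, β ≈ 13.16

With mean 0.28 fixed, write α = 0.28s, β = 0.72s where s = α+β.
Need P(θ < 0.19) = 0.2 under Beta(0.28s, 0.72s). Normal approximation: (q−m)/√(m(1−m)/s) ≈ z_{0.2} = -0.842, so s ≈ 0.28·0.72·(-0.842)²/(0.19−0.28)² = 17.6.
At s = 17.6: P(θ<0.19) ≈ 0.205. Adjusting to match 0.2 gives s ≈ 18.28.
So α = 0.28·18.28 ≈ 5.12, β = 0.72·18.28 ≈ 13.16.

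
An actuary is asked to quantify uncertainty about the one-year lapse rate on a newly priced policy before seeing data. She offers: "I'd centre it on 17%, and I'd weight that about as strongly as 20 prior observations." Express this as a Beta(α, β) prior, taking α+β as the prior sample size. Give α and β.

Under the effective-sample-size interpretation, Beta(α, β) has prior mean α/(α+β) and prior sample size α+β.
So α+β = 20 and α/(α+β) = 0.17, giving α = 0.17·20 = 3.4 and β = 20 − 3.4 = 16.6.

α = 3.4, β = 16.6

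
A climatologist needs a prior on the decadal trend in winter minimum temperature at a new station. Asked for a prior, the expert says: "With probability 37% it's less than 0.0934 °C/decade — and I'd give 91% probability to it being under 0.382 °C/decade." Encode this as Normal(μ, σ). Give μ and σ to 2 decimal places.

The p-quantile of Normal(μ,σ) is μ + z_p·σ, with z_{0.37} = -0.3319 and z_{0.91} = 1.341.
Eliminate σ: μ = (z₂·x₁ − z₁·x₂)/(z₂ − z₁) = (1.341·0.0934 − (-0.3319)·0.382)/1.673 = 0.15.
Then σ = (x₂ − x₁)/(z₂ − z₁) = (0.382 − 0.0934)/1.673 = 0.17.

μ = 0.15, σ = 0.17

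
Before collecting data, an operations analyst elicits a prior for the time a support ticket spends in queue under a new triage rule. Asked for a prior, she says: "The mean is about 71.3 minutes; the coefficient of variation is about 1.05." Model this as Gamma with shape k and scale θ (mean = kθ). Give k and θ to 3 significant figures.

k ≈ 0.907, θ ≈ 78.6

For Gamma(k, scale θ): mean = kθ, variance = kθ², so CV = 1/√k.
CV = 1.05, hence k = 1/CV² = 0.907.
Then θ = mean/k = 71.3/0.907 = 78.6.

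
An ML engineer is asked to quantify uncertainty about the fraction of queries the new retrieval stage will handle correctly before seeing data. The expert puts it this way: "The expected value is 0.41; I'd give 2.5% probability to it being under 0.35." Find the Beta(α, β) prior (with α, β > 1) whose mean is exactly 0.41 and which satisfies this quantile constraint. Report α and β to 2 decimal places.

α ≈ 102.88, β ≈ 148.05

With mean 0.41 fixed, write α = 0.41s, β = 0.59s where s = α+β.
Need P(θ < 0.35) = 0.025 under Beta(0.41s, 0.59s). Normal approximation: (q−m)/√(m(1−m)/s) ≈ z_{0.025} = -1.96, so s ≈ 0.41·0.59·(-1.96)²/(0.35−0.41)² = 258.1.
At s = 258.1: P(θ<0.35) ≈ 0.023. Adjusting to match 0.025 gives s ≈ 250.93.
So α = 0.41·250.93 ≈ 102.88, β = 0.59·250.93 ≈ 148.05.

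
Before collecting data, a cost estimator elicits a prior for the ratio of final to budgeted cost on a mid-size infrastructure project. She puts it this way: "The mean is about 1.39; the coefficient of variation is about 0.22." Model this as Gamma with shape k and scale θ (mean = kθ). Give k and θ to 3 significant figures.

k ≈ 20.7, θ ≈ 0.0673

For Gamma(k, scale θ): mean = kθ, variance = kθ², so CV = 1/√k.
CV = 0.22, hence k = 1/CV² = 20.7.
Then θ = mean/k = 1.39/20.7 = 0.0673.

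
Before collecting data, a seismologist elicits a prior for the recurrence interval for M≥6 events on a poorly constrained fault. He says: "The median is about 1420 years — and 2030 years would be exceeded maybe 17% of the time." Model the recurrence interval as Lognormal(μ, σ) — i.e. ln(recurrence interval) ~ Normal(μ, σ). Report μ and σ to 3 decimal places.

If T ~ Lognormal(μ,σ) then ln T ~ Normal(μ,σ), so the p-quantile of ln T is μ + z_p·σ.
ln(1420) = 7.258 and ln(2030) = 7.616; z_{0.5} = 0, z_{0.83} = 0.9542.
σ = (7.616 − 7.258)/(0.9542 − (0)) = 0.375.
μ = 7.258 − (0)·0.375 = 7.258.

μ ≈ 7.258, σ ≈ 0.375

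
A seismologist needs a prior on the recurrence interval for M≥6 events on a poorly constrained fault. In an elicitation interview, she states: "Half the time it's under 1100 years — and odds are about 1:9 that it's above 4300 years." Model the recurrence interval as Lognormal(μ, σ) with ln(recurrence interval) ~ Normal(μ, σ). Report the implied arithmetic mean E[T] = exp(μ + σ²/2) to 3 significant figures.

E[T] ≈ 1940 years

If T ~ Lognormal(μ,σ) then ln T ~ Normal(μ,σ), so the p-quantile of ln T is μ + z_p·σ.
ln(1100) = 7.003 and ln(4300) = 8.366; z_{0.5} = 0, z_{0.9} = 1.282.
σ = (8.366 − 7.003)/(1.282 − (0)) = 1.064.
μ = 7.003 − (0)·1.064 = 7.003.
E[T] = exp(μ + σ²/2) = exp(7.003 + 0.5658) = 1940 years.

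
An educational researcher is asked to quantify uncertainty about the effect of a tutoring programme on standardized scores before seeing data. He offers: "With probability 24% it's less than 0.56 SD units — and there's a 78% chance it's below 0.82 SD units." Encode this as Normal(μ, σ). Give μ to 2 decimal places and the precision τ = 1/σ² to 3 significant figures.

μ = 0.68, τ = 32.3

The p-quantile of Normal(μ,σ) is μ + z_p·σ, with z_{0.24} = -0.7063 and z_{0.78} = 0.7722.
Eliminate σ: μ = (z₂·x₁ − z₁·x₂)/(z₂ − z₁) = (0.7722·0.56 − (-0.7063)·0.82)/1.478 = 0.68.
Then σ = (x₂ − x₁)/(z₂ − z₁) = (0.82 − 0.56)/1.478 = 0.18.
Precision τ = 1/σ² = 1/0.1759² = 32.3.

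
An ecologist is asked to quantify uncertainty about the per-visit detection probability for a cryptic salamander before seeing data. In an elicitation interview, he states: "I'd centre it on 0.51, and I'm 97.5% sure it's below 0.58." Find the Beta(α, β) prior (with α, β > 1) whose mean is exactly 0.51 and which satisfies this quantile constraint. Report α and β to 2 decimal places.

α ≈ 98.91, β ≈ 95.03

With mean 0.51 fixed, write α = 0.51s, β = 0.49s where s = α+β.
Need P(θ < 0.58) = 0.975 under Beta(0.51s, 0.49s). Normal approximation: (q−m)/√(m(1−m)/s) ≈ z_{0.975} = 1.96, so s ≈ 0.51·0.49·(1.96)²/(0.58−0.51)² = 195.9.
At s = 195.9: P(θ<0.58) ≈ 0.976. Adjusting to match 0.975 gives s ≈ 193.94.
So α = 0.51·193.94 ≈ 98.91, β = 0.49·193.94 ≈ 95.03.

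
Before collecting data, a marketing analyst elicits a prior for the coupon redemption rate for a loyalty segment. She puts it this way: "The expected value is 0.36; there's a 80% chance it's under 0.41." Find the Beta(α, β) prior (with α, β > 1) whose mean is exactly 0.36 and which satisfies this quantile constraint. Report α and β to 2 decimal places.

With mean 0.36 fixed, write α = 0.36s, β = 0.64s where s = α+β.
Need P(θ < 0.41) = 0.8 under Beta(0.36s, 0.64s). Normal approximation: (q−m)/√(m(1−m)/s) ≈ z_{0.8} = 0.842, so s ≈ 0.36·0.64·(0.842)²/(0.41−0.36)² = 65.3.
At s = 65.3: P(θ<0.41) ≈ 0.802. Adjusting to match 0.8 gives s ≈ 64.23.
So α = 0.36·64.23 ≈ 23.12, β = 0.64·64.23 ≈ 41.11.

α ≈ 23.12, β ≈ 41.11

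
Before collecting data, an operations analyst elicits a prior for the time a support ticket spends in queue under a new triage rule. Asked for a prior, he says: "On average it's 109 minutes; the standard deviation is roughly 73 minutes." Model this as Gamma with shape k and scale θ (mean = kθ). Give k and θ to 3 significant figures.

k ≈ 2.23, θ ≈ 48.9

For Gamma(k, scale θ): mean = kθ, variance = kθ², so CV = 1/√k.
CV = SD/mean = 73/109 = 0.6697, hence k = 1/CV² = 2.23.
Then θ = mean/k = 109/2.23 = 48.9.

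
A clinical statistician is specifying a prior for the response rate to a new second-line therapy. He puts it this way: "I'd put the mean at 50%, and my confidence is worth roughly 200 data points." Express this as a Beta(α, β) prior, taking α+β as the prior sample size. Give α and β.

α = 100, β = 100

Under the effective-sample-size interpretation, Beta(α, β) has prior mean α/(α+β) and prior sample size α+β.
So α+β = 200 and α/(α+β) = 0.5, giving α = 0.5·200 = 100 and β = 200 − 100 = 100.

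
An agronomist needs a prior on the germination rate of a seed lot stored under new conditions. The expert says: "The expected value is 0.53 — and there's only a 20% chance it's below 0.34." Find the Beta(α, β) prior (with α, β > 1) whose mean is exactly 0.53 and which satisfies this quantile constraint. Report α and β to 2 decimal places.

α ≈ 2.62, β ≈ 2.32

With mean 0.53 fixed, write α = 0.53s, β = 0.47s where s = α+β.
Need P(θ < 0.34) = 0.2 under Beta(0.53s, 0.47s). Normal approximation: (q−m)/√(m(1−m)/s) ≈ z_{0.2} = -0.842, so s ≈ 0.53·0.47·(-0.842)²/(0.34−0.53)² = 4.9.
At s = 4.9: P(θ<0.34) ≈ 0.201. Adjusting to match 0.2 gives s ≈ 4.94.
So α = 0.53·4.94 ≈ 2.62, β = 0.47·4.94 ≈ 2.32.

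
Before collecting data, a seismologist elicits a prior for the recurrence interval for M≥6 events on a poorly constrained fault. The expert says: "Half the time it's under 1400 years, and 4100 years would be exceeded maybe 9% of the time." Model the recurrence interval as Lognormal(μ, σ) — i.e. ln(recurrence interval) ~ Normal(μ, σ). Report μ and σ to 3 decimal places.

If T ~ Lognormal(μ,σ) then ln T ~ Normal(μ,σ), so the p-quantile of ln T is μ + z_p·σ.
ln(1400) = 7.244 and ln(4100) = 8.319; z_{0.5} = 0, z_{0.91} = 1.341.
σ = (8.319 − 7.244)/(1.341 − (0)) = 0.801.
μ = 7.244 − (0)·0.801 = 7.244.

μ ≈ 7.244, σ ≈ 0.801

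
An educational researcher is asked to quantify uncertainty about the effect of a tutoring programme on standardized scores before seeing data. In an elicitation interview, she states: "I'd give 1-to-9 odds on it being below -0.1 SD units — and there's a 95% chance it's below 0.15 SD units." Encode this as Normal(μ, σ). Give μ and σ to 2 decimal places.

μ = 0.01, σ = 0.09

For Normal(μ,σ), the p-quantile is μ + z_p·σ. Here z_{0.1} = -1.282, z_{0.95} = 1.645.
So -0.1 = μ − 1.282σ and 0.15 = μ + 1.645σ.
Subtracting: σ = (0.15 − -0.1)/(1.645 − (-1.282)) = 0.09.
Then μ = -0.1 − (-1.282)·0.09 = 0.01.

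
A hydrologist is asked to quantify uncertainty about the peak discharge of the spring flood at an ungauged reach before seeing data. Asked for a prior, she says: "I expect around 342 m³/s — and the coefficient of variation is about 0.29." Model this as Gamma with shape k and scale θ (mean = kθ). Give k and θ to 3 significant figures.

For Gamma(k, scale θ): mean = kθ, variance = kθ², so CV = 1/√k.
CV = 0.29, hence k = 1/CV² = 11.9.
Then θ = mean/k = 342/11.9 = 28.8.

k ≈ 11.9, θ ≈ 28.8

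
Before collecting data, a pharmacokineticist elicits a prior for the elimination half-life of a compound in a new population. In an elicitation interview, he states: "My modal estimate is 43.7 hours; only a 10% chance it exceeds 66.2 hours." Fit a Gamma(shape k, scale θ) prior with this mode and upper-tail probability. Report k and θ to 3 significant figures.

Gamma(k,θ) with k>1 has mode (k−1)θ, so θ = 43.7/(k−1).
Need P(X < 66.2) = 0.9 with θ tied to k this way. Start at k = 2, θ = 43.7: P(X<66.2) ≈ 0.447.
Too low — raise k to concentrate. Iterating converges to k ≈ 11.8.
Then θ = 43.7/(11.8−1) ≈ 4.05.

k ≈ 11.8, θ ≈ 4.05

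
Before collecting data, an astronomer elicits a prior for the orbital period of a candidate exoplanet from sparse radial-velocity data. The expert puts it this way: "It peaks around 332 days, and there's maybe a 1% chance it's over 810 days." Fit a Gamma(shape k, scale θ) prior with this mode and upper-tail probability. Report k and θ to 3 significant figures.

k ≈ 6.93, θ ≈ 56

Gamma(k,θ) with k>1 has mode (k−1)θ, so θ = 332/(k−1).
Need P(X < 810) = 0.99 with θ tied to k this way. Start at k = 2, θ = 332: P(X<810) ≈ 0.700.
Too low — raise k to concentrate. Iterating converges to k ≈ 6.93.
Then θ = 332/(6.93−1) ≈ 56.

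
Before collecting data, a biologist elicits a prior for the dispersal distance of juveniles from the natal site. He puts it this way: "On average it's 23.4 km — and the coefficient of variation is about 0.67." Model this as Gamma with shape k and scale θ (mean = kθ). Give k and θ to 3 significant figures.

k ≈ 2.23, θ ≈ 10.5

For Gamma(k, scale θ): mean = kθ, variance = kθ², so CV = 1/√k.
CV = 0.67, hence k = 1/CV² = 2.23.
Then θ = mean/k = 23.4/2.23 = 10.5.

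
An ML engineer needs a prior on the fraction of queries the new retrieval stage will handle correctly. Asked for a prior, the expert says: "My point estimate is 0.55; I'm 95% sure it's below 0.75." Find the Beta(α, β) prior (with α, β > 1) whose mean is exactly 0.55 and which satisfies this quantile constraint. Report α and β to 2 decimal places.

With mean 0.55 fixed, write α = 0.55s, β = 0.45s where s = α+β.
Need P(θ < 0.75) = 0.95 under Beta(0.55s, 0.45s). Normal approximation: (q−m)/√(m(1−m)/s) ≈ z_{0.95} = 1.64, so s ≈ 0.55·0.45·(1.64)²/(0.75−0.55)² = 16.7.
At s = 16.7: P(θ<0.75) ≈ 0.958. Adjusting to match 0.95 gives s ≈ 15.19.
So α = 0.55·15.19 ≈ 8.36, β = 0.45·15.19 ≈ 6.84.

α ≈ 8.36, β ≈ 6.84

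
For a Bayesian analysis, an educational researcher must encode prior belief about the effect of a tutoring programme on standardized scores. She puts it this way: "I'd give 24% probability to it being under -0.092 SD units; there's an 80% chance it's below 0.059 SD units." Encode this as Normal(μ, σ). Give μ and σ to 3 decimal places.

The p-quantile of Normal(μ,σ) is μ + z_p·σ, with z_{0.24} = -0.7063 and z_{0.8} = 0.8416.
Eliminate σ: μ = (z₂·x₁ − z₁·x₂)/(z₂ − z₁) = (0.8416·-0.092 − (-0.7063)·0.059)/1.548 = -0.023.
Then σ = (x₂ − x₁)/(z₂ − z₁) = (0.059 − -0.092)/1.548 = 0.098.

μ = -0.023, σ = 0.098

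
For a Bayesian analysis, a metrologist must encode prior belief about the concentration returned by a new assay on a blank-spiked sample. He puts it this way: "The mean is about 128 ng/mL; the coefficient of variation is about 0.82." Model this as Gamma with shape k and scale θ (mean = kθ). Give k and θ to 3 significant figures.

k ≈ 1.49, θ ≈ 86.1

For Gamma(k, scale θ): mean = kθ, variance = kθ², so CV = 1/√k.
CV = 0.82, hence k = 1/CV² = 1.49.
Then θ = mean/k = 128/1.49 = 86.1.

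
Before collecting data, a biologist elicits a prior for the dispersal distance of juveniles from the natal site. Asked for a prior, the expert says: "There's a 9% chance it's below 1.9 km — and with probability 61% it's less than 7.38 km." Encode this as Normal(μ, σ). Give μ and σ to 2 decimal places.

The p-quantile of Normal(μ,σ) is μ + z_p·σ, with z_{0.09} = -1.341 and z_{0.61} = 0.2793.
Eliminate σ: μ = (z₂·x₁ − z₁·x₂)/(z₂ − z₁) = (0.2793·1.9 − (-1.341)·7.38)/1.62 = 6.44.
Then σ = (x₂ − x₁)/(z₂ − z₁) = (7.38 − 1.9)/1.62 = 3.38.

μ = 6.44, σ = 3.38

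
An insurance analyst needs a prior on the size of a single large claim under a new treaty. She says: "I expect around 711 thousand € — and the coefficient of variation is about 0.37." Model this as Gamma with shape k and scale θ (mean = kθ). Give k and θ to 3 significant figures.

For Gamma(k, scale θ): mean = kθ, variance = kθ², so CV = 1/√k.
CV = 0.37, hence k = 1/CV² = 7.3.
Then θ = mean/k = 711/7.3 = 97.3.

k ≈ 7.3, θ ≈ 97.3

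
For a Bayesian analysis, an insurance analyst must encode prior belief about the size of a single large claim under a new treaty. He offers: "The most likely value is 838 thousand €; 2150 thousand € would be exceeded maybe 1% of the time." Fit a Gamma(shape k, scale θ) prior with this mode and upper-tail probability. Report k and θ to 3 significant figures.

k ≈ 6.26, θ ≈ 159

Gamma(k,θ) with k>1 has mode (k−1)θ, so θ = 838/(k−1).
Need P(X < 2150) = 0.99 with θ tied to k this way. Start at k = 2, θ = 838: P(X<2150) ≈ 0.726.
Too low — raise k to concentrate. Iterating converges to k ≈ 6.26.
Then θ = 838/(6.26−1) ≈ 159.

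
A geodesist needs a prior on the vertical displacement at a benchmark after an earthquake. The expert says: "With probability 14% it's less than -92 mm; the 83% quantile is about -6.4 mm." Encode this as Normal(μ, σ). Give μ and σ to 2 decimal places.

For Normal(μ,σ), the p-quantile is μ + z_p·σ. Here z_{0.14} = -1.08, z_{0.83} = 0.9542.
So -92 = μ − 1.08σ and -6.4 = μ + 0.9542σ.
Subtracting: σ = (-6.4 − -92)/(0.9542 − (-1.08)) = 42.07.
Then μ = -92 − (-1.08)·42.07 = -46.55.

μ = -46.55, σ = 42.07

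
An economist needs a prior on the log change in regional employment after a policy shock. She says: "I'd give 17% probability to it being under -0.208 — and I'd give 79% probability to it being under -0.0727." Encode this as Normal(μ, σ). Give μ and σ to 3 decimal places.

μ = -0.135, σ = 0.077

The p-quantile of Normal(μ,σ) is μ + z_p·σ, with z_{0.17} = -0.9542 and z_{0.79} = 0.8064.
Eliminate σ: μ = (z₂·x₁ − z₁·x₂)/(z₂ − z₁) = (0.8064·-0.208 − (-0.9542)·-0.0727)/1.761 = -0.135.
Then σ = (x₂ − x₁)/(z₂ − z₁) = (-0.0727 − -0.208)/1.761 = 0.077.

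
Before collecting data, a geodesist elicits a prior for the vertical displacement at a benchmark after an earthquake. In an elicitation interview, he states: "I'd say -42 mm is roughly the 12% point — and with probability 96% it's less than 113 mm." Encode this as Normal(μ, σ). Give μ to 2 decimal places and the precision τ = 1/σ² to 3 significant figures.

The p-quantile of Normal(μ,σ) is μ + z_p·σ, with z_{0.12} = -1.175 and z_{0.96} = 1.751.
Eliminate σ: μ = (z₂·x₁ − z₁·x₂)/(z₂ − z₁) = (1.751·-42 − (-1.175)·113)/2.926 = 20.25.
Then σ = (x₂ − x₁)/(z₂ − z₁) = (113 − -42)/2.926 = 52.98.
Precision τ = 1/σ² = 1/52.98² = 0.000356.

μ = 20.25, τ = 0.000356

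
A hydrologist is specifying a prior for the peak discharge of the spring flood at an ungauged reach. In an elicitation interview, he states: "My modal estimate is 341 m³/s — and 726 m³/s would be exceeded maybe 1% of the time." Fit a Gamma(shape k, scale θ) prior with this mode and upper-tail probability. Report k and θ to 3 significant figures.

Gamma(k,θ) with k>1 has mode (k−1)θ, so θ = 341/(k−1).
Need P(X < 726) = 0.99 with θ tied to k this way. Start at k = 2, θ = 341: P(X<726) ≈ 0.628.
Too low — raise k to concentrate. Iterating converges to k ≈ 9.5.
Then θ = 341/(9.5−1) ≈ 40.1.

k ≈ 9.5, θ ≈ 40.1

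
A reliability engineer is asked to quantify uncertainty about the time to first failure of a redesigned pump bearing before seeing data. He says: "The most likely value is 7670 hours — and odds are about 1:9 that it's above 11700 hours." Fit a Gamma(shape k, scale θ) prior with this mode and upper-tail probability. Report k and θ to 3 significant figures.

k ≈ 11.5, θ ≈ 733

Gamma(k,θ) with k>1 has mode (k−1)θ, so θ = 7670/(k−1).
Need P(X < 11700) = 0.9 with θ tied to k this way. Start at k = 2, θ = 7670: P(X<11700) ≈ 0.451.
Too low — raise k to concentrate. Iterating converges to k ≈ 11.5.
Then θ = 7670/(11.5−1) ≈ 733.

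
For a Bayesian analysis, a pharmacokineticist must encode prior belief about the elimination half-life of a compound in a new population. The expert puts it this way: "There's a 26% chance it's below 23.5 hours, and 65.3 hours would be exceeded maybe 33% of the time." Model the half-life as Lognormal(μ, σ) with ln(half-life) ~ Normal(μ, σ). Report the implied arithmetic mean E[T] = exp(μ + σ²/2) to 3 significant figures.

If T ~ Lognormal(μ,σ) then ln T ~ Normal(μ,σ), so the p-quantile of ln T is μ + z_p·σ.
ln(23.5) = 3.157 and ln(65.3) = 4.179; z_{0.26} = -0.6433, z_{0.67} = 0.4399.
σ = (4.179 − 3.157)/(0.4399 − (-0.6433)) = 0.943.
μ = 3.157 − (-0.6433)·0.943 = 3.764.
E[T] = exp(μ + σ²/2) = exp(3.764 + 0.4450) = 67.3 hours.

E[T] ≈ 67.3 hours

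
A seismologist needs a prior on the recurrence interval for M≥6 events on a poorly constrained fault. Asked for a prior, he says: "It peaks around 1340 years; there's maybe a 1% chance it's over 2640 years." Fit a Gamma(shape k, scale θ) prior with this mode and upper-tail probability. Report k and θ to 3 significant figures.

k ≈ 11.7, θ ≈ 125

Gamma(k,θ) with k>1 has mode (k−1)θ, so θ = 1340/(k−1).
Need P(X < 2640) = 0.99 with θ tied to k this way. Start at k = 2, θ = 1340: P(X<2640) ≈ 0.586.
Too low — raise k to concentrate. Iterating converges to k ≈ 11.7.
Then θ = 1340/(11.7−1) ≈ 125.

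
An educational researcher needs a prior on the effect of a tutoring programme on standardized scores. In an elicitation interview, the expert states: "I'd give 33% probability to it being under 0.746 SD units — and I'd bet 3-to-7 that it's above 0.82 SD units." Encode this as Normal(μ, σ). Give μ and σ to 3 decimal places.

μ = 0.780, σ = 0.077

The p-quantile of Normal(μ,σ) is μ + z_p·σ, with z_{0.33} = -0.4399 and z_{0.7} = 0.5244.
Eliminate σ: μ = (z₂·x₁ − z₁·x₂)/(z₂ − z₁) = (0.5244·0.746 − (-0.4399)·0.82)/0.9643 = 0.780.
Then σ = (x₂ − x₁)/(z₂ − z₁) = (0.82 − 0.746)/0.9643 = 0.077.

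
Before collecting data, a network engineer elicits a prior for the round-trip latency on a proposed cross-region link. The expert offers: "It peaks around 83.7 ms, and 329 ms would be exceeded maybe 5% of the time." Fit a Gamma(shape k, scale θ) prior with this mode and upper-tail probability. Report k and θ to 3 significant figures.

Gamma(k,θ) with k>1 has mode (k−1)θ, so θ = 83.7/(k−1).
Need P(X < 329) = 0.95 with θ tied to k this way. Start at k = 2, θ = 83.7: P(X<329) ≈ 0.903.
Too low — raise k to concentrate. Iterating converges to k ≈ 2.35.
Then θ = 83.7/(2.35−1) ≈ 62.1.

k ≈ 2.35, θ ≈ 62.1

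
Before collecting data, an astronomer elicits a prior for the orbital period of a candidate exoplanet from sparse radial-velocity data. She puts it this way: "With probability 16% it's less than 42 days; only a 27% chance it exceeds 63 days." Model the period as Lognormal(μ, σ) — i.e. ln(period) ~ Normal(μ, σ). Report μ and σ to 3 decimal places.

If T ~ Lognormal(μ,σ) then ln T ~ Normal(μ,σ), so the p-quantile of ln T is μ + z_p·σ.
ln(42) = 3.738 and ln(63) = 4.143; z_{0.16} = -0.9945, z_{0.73} = 0.6128.
σ = (4.143 − 3.738)/(0.6128 − (-0.9945)) = 0.252.
μ = 3.738 − (-0.9945)·0.252 = 3.989.

μ ≈ 3.989, σ ≈ 0.252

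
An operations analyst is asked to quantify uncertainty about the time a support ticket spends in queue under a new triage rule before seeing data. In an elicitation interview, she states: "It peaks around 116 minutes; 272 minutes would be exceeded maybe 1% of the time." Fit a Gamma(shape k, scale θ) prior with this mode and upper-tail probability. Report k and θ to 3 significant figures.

Gamma(k,θ) with k>1 has mode (k−1)θ, so θ = 116/(k−1).
Need P(X < 272) = 0.99 with θ tied to k this way. Start at k = 2, θ = 116: P(X<272) ≈ 0.679.
Too low — raise k to concentrate. Iterating converges to k ≈ 7.55.
Then θ = 116/(7.55−1) ≈ 17.7.

k ≈ 7.55, θ ≈ 17.7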